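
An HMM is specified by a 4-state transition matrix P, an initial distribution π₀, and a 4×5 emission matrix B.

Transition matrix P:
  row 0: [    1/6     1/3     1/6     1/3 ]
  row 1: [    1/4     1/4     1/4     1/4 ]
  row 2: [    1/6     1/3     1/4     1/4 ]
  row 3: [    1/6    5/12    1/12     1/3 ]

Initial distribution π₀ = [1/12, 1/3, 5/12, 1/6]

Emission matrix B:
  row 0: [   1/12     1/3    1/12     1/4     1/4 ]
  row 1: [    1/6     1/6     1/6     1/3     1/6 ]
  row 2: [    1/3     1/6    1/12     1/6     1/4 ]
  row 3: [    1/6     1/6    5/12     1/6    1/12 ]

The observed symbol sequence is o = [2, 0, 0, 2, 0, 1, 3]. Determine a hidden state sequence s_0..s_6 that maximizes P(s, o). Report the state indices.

path = [3, 1, 2, 3, 1, 0, 1]

t=0: δ = [6.944e-03, 5.556e-02, 3.472e-02, 6.944e-02]  (obs o_0=2)
t=1: δ = [1.157e-03, 4.823e-03, 4.630e-03, 3.858e-03]  ψ = [1, 3, 1, 3]  (obs o_1=0)
t=2: δ = [1.005e-04, 2.679e-04, 4.019e-04, 2.143e-04]  ψ = [1, 3, 1, 3]  (obs o_2=0)
t=3: δ = [5.582e-06, 2.233e-05, 8.372e-06, 4.186e-05]  ψ = [1, 2, 2, 2]  (obs o_3=2)
t=4: δ = [5.814e-07, 2.907e-06, 1.861e-06, 2.326e-06]  ψ = [3, 3, 1, 3]  (obs o_4=0)
t=5: δ = [2.423e-07, 1.615e-07, 1.211e-07, 1.292e-07]  ψ = [1, 3, 1, 3]  (obs o_5=1)
t=6: δ = [1.009e-08, 2.692e-08, 6.729e-09, 1.346e-08]  ψ = [0, 0, 0, 0]  (obs o_6=3)
backtrack: best end state = 1; path = [3, 1, 2, 3, 1, 0, 1]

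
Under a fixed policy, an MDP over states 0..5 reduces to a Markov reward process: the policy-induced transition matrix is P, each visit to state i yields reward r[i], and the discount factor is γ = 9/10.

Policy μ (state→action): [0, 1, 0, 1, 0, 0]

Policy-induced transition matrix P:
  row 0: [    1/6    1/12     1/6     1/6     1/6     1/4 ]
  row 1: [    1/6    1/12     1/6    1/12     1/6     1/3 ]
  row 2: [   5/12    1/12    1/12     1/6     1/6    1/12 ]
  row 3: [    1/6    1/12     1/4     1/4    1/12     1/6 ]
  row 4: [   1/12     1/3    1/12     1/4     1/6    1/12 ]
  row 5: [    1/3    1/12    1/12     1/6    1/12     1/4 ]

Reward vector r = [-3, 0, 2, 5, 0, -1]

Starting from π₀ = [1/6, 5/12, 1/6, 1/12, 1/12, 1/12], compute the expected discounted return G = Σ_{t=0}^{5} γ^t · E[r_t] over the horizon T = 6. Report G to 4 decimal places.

t=0: π = [0.1667, 0.4167, 0.1667, 0.0833, 0.0833, 0.0833], E[r] = 0.1667, γ^t·E[r] = 0.166667, running G = 0.166667
t=1: π = [0.2153, 0.1042, 0.1458, 0.1458, 0.1528, 0.2361], E[r] = 0.1389, γ^t·E[r] = 0.125000, running G = 0.291667
t=2: π = [0.2297, 0.1215, 0.1343, 0.1829, 0.1348, 0.1968], E[r] = 0.2969, γ^t·E[r] = 0.240469, running G = 0.532135
t=3: π = [0.2218, 0.1170, 0.1431, 0.1830, 0.1350, 0.2000], E[r] = 0.3358, γ^t·E[r] = 0.244828, running G = 0.776964
t=4: π = [0.2245, 0.1171, 0.1421, 0.1834, 0.1347, 0.1981], E[r] = 0.3295, γ^t·E[r] = 0.216187, running G = 0.993151
t=5: π = [0.2240, 0.1170, 0.1424, 0.1834, 0.1349, 0.1983], E[r] = 0.3316, γ^t·E[r] = 0.195792, running G = 1.188943

G = 1.1889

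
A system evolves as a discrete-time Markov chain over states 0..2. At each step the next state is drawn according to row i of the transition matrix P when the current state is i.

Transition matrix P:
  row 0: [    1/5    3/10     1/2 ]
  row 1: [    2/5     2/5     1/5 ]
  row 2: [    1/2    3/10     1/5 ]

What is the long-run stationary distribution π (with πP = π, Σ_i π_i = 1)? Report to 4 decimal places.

Balance equations π_j = Σ_i π_i·P[i][j]:
  π_0 = 1/5·π_0 + 2/5·π_1 + 1/2·π_2
  π_1 = 3/10·π_0 + 2/5·π_1 + 3/10·π_2
  normalize: π_0 + π_1 + π_2 = 1
Solving the linear system gives exactly π = [14/39, 1/3, 4/13].

π = [0.3590, 0.3333, 0.3077]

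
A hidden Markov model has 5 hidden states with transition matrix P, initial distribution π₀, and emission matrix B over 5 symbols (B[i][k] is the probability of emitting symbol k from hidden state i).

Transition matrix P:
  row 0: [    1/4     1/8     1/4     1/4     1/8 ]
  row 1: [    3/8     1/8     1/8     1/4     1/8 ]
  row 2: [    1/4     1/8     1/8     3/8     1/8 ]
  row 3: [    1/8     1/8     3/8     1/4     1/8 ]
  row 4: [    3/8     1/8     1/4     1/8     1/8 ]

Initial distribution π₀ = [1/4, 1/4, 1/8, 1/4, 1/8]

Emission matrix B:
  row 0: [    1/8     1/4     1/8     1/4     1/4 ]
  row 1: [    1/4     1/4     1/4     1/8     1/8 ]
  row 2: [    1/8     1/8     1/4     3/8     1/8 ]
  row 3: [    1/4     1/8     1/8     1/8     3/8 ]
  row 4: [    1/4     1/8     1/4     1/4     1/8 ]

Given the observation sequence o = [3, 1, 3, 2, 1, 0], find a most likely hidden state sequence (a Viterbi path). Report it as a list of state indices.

t=0: δ = [6.250e-02, 3.125e-02, 4.688e-02, 3.125e-02, 3.125e-02]  (obs o_0=3)
t=1: δ = [3.906e-03, 1.953e-03, 1.953e-03, 2.197e-03, 9.766e-04]  ψ = [0, 0, 0, 2, 0]  (obs o_1=1)
t=2: δ = [2.441e-04, 6.104e-05, 3.662e-04, 1.221e-04, 1.221e-04]  ψ = [0, 0, 0, 0, 0]  (obs o_2=3)
t=3: δ = [1.144e-05, 1.144e-05, 1.526e-05, 1.717e-05, 1.144e-05]  ψ = [2, 2, 0, 2, 2]  (obs o_3=2)
t=4: δ = [1.073e-06, 5.364e-07, 8.047e-07, 7.153e-07, 2.682e-07]  ψ = [1, 3, 3, 2, 3]  (obs o_4=1)
t=5: δ = [3.353e-08, 3.353e-08, 3.353e-08, 7.544e-08, 3.353e-08]  ψ = [0, 0, 0, 2, 0]  (obs o_5=0)
backtrack: best end state = 3; path = [0, 0, 2, 3, 2, 3]

path = [0, 0, 2, 3, 2, 3]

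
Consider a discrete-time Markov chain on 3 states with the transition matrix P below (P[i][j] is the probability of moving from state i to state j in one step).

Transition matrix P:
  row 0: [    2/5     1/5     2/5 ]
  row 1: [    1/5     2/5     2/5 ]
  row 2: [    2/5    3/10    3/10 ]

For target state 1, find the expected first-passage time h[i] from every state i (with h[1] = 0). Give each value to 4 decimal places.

First-step conditioning: h[1] = 0; for i ≠ 1, h[i] = 1 + Σ_k P[i][k]·h[k].
  h[0] = 1 + 2/5·h[0] + 2/5·h[2]
  h[2] = 1 + 2/5·h[0] + 3/10·h[2]
Solving the 2×2 linear system over states ≠ 1 gives exactly h = [55/13, 0, 50/13] (h[1] = 0 is the target).

h = [4.2308, 0.0000, 3.8462]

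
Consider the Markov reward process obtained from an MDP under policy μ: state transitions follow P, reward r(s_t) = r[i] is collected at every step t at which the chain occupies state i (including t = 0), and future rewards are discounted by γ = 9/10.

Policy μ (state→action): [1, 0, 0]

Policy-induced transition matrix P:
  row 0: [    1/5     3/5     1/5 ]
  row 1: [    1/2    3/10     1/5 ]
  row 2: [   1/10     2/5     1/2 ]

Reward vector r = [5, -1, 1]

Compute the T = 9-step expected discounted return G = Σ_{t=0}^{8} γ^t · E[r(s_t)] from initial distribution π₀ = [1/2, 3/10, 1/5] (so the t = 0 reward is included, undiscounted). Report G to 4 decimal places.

G = 9.2052

t=0: π = [0.5000, 0.3000, 0.2000], E[r] = 2.4000, γ^t·E[r] = 2.400000, running G = 2.400000
t=1: π = [0.2700, 0.4700, 0.2600], E[r] = 1.1400, γ^t·E[r] = 1.026000, running G = 3.426000
t=2: π = [0.3150, 0.4070, 0.2780], E[r] = 1.4460, γ^t·E[r] = 1.171260, running G = 4.597260
t=3: π = [0.2943, 0.4223, 0.2834], E[r] = 1.3326, γ^t·E[r] = 0.971465, running G = 5.568725
t=4: π = [0.2984, 0.4166, 0.2850], E[r] = 1.3601, γ^t·E[r] = 0.892388, running G = 6.461113
t=5: π = [0.2965, 0.4180, 0.2855], E[r] = 1.3499, γ^t·E[r] = 0.797123, running G = 7.258236
t=6: π = [0.2969, 0.4175, 0.2857], E[r] = 1.3524, γ^t·E[r] = 0.718728, running G = 7.976963
t=7: π = [0.2967, 0.4176, 0.2857], E[r] = 1.3515, γ^t·E[r] = 0.646415, running G = 8.623379
t=8: π = [0.2967, 0.4176, 0.2857], E[r] = 1.3517, γ^t·E[r] = 0.581870, running G = 9.205249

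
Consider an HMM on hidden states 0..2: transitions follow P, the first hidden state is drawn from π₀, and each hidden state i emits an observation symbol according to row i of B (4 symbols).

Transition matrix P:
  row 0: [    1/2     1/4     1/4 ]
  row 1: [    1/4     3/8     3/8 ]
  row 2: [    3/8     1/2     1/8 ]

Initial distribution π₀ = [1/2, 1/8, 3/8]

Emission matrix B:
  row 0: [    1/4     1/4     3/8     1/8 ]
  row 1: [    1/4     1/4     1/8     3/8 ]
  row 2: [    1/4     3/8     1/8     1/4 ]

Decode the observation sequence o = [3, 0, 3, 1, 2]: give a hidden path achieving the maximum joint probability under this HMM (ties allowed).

path = [2, 1, 1, 2, 0]

t=0: δ = [6.250e-02, 4.688e-02, 9.375e-02]  (obs o_0=3)
t=1: δ = [8.789e-03, 1.172e-02, 4.395e-03]  ψ = [2, 2, 1]  (obs o_1=0)
t=2: δ = [5.493e-04, 1.648e-03, 1.099e-03]  ψ = [0, 1, 1]  (obs o_2=3)
t=3: δ = [1.030e-04, 1.545e-04, 2.317e-04]  ψ = [1, 1, 1]  (obs o_3=1)
t=4: δ = [3.259e-05, 1.448e-05, 7.242e-06]  ψ = [2, 2, 1]  (obs o_4=2)
backtrack: best end state = 0; path = [2, 1, 1, 2, 0]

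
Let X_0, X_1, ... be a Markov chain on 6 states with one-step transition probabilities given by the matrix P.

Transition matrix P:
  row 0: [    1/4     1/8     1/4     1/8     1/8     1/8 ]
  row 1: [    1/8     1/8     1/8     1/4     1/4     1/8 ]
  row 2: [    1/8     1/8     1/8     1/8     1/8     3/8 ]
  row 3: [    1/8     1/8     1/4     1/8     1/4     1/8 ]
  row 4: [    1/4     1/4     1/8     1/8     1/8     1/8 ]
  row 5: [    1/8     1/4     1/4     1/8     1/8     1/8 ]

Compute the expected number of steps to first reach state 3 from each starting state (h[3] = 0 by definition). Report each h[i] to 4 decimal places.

h = [6.8688, 6.0000, 6.8446, 0.0000, 6.7632, 6.7602]

First-step conditioning: h[3] = 0; for i ≠ 3, h[i] = 1 + Σ_k P[i][k]·h[k].
  h[0] = 1 + 1/4·h[0] + 1/8·h[1] + 1/4·h[2] + 1/8·h[4] + 1/8·h[5]
  h[1] = 1 + 1/8·h[0] + 1/8·h[1] + 1/8·h[2] + 1/4·h[4] + 1/8·h[5]
  h[2] = 1 + 1/8·h[0] + 1/8·h[1] + 1/8·h[2] + 1/8·h[4] + 3/8·h[5]
  h[4] = 1 + 1/4·h[0] + 1/4·h[1] + 1/8·h[2] + 1/8·h[4] + 1/8·h[5]
  h[5] = 1 + 1/8·h[0] + 1/4·h[1] + 1/4·h[2] + 1/8·h[4] + 1/8·h[5]
Solving the 5×5 linear system over states ≠ 3 gives exactly h = [1518/221, 6, 4538/663, 0, 4484/663, 1494/221] (h[3] = 0 is the target).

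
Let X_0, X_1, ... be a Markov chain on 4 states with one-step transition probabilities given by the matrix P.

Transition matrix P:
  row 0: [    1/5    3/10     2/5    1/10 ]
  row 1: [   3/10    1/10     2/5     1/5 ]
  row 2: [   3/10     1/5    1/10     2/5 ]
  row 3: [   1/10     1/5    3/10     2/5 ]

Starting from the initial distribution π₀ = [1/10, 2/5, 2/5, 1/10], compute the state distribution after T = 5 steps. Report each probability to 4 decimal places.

π = [0.2194, 0.2017, 0.2851, 0.2938]

t=0: π = [0.1000, 0.4000, 0.4000, 0.1000]
t=1: π = [0.2700, 0.1700, 0.2700, 0.2900]
t=2: π = [0.2150, 0.2100, 0.2900, 0.2850]
t=3: π = [0.2215, 0.2005, 0.2845, 0.2935]
t=4: π = [0.2192, 0.2021, 0.2853, 0.2935]
t=5: π = [0.2194, 0.2017, 0.2851, 0.2938]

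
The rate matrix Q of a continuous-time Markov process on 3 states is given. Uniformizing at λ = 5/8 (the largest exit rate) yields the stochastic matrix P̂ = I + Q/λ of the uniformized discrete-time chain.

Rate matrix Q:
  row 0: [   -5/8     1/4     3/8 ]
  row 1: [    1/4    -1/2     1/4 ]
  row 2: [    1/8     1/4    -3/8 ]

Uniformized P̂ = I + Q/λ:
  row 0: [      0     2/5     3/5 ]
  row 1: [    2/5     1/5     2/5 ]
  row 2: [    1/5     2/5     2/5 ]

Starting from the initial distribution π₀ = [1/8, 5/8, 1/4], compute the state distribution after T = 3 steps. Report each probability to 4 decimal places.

t=0: π = [0.1250, 0.6250, 0.2500]
t=1: π = [0.3000, 0.2750, 0.4250]
t=2: π = [0.1950, 0.3450, 0.4600]
t=3: π = [0.2300, 0.3310, 0.4390]

π = [0.2300, 0.3310, 0.4390]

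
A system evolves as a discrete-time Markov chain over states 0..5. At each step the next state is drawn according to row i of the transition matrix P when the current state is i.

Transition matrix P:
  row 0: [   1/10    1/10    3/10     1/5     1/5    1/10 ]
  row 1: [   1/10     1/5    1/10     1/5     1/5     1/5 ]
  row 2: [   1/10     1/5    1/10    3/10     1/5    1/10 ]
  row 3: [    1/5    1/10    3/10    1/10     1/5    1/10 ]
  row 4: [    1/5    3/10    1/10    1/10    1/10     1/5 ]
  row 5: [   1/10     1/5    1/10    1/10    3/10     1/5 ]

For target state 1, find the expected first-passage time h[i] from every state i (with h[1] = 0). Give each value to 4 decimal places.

First-step conditioning: h[1] = 0; for i ≠ 1, h[i] = 1 + Σ_k P[i][k]·h[k].
  h[0] = 1 + 1/10·h[0] + 3/10·h[2] + 1/5·h[3] + 1/5·h[4] + 1/10·h[5]
  h[2] = 1 + 1/10·h[0] + 1/10·h[2] + 3/10·h[3] + 1/5·h[4] + 1/10·h[5]
  h[3] = 1 + 1/5·h[0] + 3/10·h[2] + 1/10·h[3] + 1/5·h[4] + 1/10·h[5]
  h[4] = 1 + 1/5·h[0] + 1/10·h[2] + 1/10·h[3] + 1/10·h[4] + 1/5·h[5]
  h[5] = 1 + 1/10·h[0] + 1/10·h[2] + 1/10·h[3] + 3/10·h[4] + 1/5·h[5]
Solving the 5×5 linear system over states ≠ 1 gives exactly h = [5880/1009, 0, 5390/1009, 5880/1009, 4840/1009, 5220/1009] (h[1] = 0 is the target).

h = [5.8276, 0.0000, 5.3419, 5.8276, 4.7968, 5.1734]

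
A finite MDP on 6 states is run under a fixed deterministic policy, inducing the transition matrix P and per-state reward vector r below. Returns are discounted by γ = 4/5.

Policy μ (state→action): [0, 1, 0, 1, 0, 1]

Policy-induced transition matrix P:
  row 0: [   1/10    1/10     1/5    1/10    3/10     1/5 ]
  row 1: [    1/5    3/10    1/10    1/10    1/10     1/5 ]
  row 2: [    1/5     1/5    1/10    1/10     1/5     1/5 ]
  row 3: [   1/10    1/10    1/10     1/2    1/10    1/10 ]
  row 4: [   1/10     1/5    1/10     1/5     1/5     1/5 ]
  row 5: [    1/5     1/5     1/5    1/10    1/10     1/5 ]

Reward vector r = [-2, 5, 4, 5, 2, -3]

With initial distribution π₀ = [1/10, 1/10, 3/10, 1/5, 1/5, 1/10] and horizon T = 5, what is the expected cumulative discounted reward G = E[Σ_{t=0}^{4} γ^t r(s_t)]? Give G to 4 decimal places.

G = 7.0797

t=0: π = [0.1000, 0.1000, 0.3000, 0.2000, 0.2000, 0.1000], E[r] = 2.6000, γ^t·E[r] = 2.600000, running G = 2.600000
t=1: π = [0.1500, 0.1800, 0.1200, 0.2000, 0.1700, 0.1800], E[r] = 1.8800, γ^t·E[r] = 1.504000, running G = 4.104000
t=2: π = [0.1480, 0.1830, 0.1330, 0.1970, 0.1590, 0.1800], E[r] = 1.9140, γ^t·E[r] = 1.224960, running G = 5.328960
t=3: π = [0.1496, 0.1838, 0.1328, 0.1947, 0.1588, 0.1803], E[r] = 1.9012, γ^t·E[r] = 0.973414, running G = 6.302374
t=4: π = [0.1497, 0.1840, 0.1330, 0.1938, 0.1591, 0.1805], E[r] = 1.8977, γ^t·E[r] = 0.777298, running G = 7.079672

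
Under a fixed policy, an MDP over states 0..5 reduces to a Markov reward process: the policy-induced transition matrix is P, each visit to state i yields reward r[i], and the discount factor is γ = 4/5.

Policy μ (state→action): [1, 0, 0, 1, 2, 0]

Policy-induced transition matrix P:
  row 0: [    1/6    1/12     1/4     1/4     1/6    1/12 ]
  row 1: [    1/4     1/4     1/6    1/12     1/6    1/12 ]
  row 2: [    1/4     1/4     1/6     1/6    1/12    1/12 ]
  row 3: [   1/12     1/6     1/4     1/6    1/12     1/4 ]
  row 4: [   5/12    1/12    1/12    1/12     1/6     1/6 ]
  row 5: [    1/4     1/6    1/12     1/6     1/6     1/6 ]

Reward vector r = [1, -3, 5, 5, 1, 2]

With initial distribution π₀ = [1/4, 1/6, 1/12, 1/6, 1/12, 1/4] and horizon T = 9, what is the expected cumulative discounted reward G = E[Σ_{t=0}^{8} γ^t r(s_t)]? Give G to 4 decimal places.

t=0: π = [0.2500, 0.1667, 0.0833, 0.1667, 0.0833, 0.2500], E[r] = 1.5833, γ^t·E[r] = 1.583333, running G = 1.583333
t=1: π = [0.2153, 0.1597, 0.1736, 0.1667, 0.1458, 0.1389], E[r] = 1.8611, γ^t·E[r] = 1.488889, running G = 3.072222
t=2: π = [0.2286, 0.1644, 0.1748, 0.1591, 0.1383, 0.1348], E[r] = 1.8131, γ^t·E[r] = 1.160370, running G = 4.232593
t=3: π = [0.2275, 0.1644, 0.1762, 0.1605, 0.1388, 0.1326], E[r] = 1.8220, γ^t·E[r] = 0.932889, running G = 5.165481
t=4: π = [0.2274, 0.1645, 0.1764, 0.1604, 0.1386, 0.1327], E[r] = 1.8216, γ^t·E[r] = 0.746109, running G = 5.911590
t=5: π = [0.2274, 0.1646, 0.1764, 0.1604, 0.1386, 0.1327], E[r] = 1.8213, γ^t·E[r] = 0.596808, running G = 6.508398
t=6: π = [0.2274, 0.1646, 0.1764, 0.1604, 0.1386, 0.1327], E[r] = 1.8213, γ^t·E[r] = 0.477437, running G = 6.985835
t=7: π = [0.2274, 0.1646, 0.1764, 0.1604, 0.1386, 0.1327], E[r] = 1.8213, γ^t·E[r] = 0.381948, running G = 7.367783
t=8: π = [0.2274, 0.1646, 0.1764, 0.1604, 0.1386, 0.1327], E[r] = 1.8213, γ^t·E[r] = 0.305559, running G = 7.673342

G = 7.6733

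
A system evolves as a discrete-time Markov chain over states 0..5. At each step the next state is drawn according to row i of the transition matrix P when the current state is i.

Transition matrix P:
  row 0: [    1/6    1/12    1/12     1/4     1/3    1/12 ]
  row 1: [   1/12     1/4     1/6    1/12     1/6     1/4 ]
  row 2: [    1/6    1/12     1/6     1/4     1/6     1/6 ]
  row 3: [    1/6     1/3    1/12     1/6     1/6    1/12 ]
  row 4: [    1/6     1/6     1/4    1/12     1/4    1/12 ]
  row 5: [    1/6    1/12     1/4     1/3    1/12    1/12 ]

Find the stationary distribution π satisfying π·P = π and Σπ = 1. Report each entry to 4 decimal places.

Balance equations π_j = Σ_i π_i·P[i][j]:
  π_0 = 1/6·π_0 + 1/12·π_1 + 1/6·π_2 + 1/6·π_3 + 1/6·π_4 + 1/6·π_5
  π_1 = 1/12·π_0 + 1/4·π_1 + 1/12·π_2 + 1/3·π_3 + 1/6·π_4 + 1/12·π_5
  π_2 = 1/12·π_0 + 1/6·π_1 + 1/6·π_2 + 1/12·π_3 + 1/4·π_4 + 1/4·π_5
  π_3 = 1/4·π_0 + 1/12·π_1 + 1/4·π_2 + 1/6·π_3 + 1/12·π_4 + 1/3·π_5
  π_4 = 1/3·π_0 + 1/6·π_1 + 1/6·π_2 + 1/6·π_3 + 1/4·π_4 + 1/12·π_5
  normalize: π_0 + π_1 + π_2 + π_3 + π_4 + π_5 = 1
Solving the linear system gives exactly π = [17733/116584, 5093/29146, 4831/29146, 21351/116584, 23083/116584, 14721/116584].

π = [0.1521, 0.1747, 0.1658, 0.1831, 0.1980, 0.1263]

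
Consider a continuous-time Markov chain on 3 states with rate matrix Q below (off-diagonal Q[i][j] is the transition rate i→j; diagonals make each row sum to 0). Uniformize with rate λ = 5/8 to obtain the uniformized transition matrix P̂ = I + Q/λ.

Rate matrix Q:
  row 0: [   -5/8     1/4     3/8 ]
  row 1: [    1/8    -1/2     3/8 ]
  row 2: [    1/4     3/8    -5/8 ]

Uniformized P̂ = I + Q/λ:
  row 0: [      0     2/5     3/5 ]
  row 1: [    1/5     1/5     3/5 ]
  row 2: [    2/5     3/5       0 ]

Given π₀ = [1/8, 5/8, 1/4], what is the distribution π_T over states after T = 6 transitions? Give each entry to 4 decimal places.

π = [0.2321, 0.3988, 0.3692]

t=0: π = [0.1250, 0.6250, 0.2500]
t=1: π = [0.2250, 0.3250, 0.4500]
t=2: π = [0.2450, 0.4250, 0.3300]
t=3: π = [0.2170, 0.3810, 0.4020]
t=4: π = [0.2370, 0.4042, 0.3588]
t=5: π = [0.2244, 0.3909, 0.3847]
t=6: π = [0.2321, 0.3988, 0.3692]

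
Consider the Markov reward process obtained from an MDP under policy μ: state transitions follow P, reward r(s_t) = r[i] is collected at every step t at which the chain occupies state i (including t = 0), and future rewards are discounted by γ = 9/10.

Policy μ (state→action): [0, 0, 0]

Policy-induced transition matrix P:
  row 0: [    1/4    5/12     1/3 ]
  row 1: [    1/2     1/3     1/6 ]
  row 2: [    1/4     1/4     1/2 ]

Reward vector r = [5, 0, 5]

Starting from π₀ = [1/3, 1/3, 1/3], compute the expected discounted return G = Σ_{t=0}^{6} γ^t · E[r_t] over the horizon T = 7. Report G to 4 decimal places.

t=0: π = [0.3333, 0.3333, 0.3333], E[r] = 3.3333, γ^t·E[r] = 3.333333, running G = 3.333333
t=1: π = [0.3333, 0.3333, 0.3333], E[r] = 3.3333, γ^t·E[r] = 3.000000, running G = 6.333333
t=2: π = [0.3333, 0.3333, 0.3333], E[r] = 3.3333, γ^t·E[r] = 2.700000, running G = 9.033333
t=3: π = [0.3333, 0.3333, 0.3333], E[r] = 3.3333, γ^t·E[r] = 2.430000, running G = 11.463333
t=4: π = [0.3333, 0.3333, 0.3333], E[r] = 3.3333, γ^t·E[r] = 2.187000, running G = 13.650333
t=5: π = [0.3333, 0.3333, 0.3333], E[r] = 3.3333, γ^t·E[r] = 1.968300, running G = 15.618633
t=6: π = [0.3333, 0.3333, 0.3333], E[r] = 3.3333, γ^t·E[r] = 1.771470, running G = 17.390103

G = 17.3901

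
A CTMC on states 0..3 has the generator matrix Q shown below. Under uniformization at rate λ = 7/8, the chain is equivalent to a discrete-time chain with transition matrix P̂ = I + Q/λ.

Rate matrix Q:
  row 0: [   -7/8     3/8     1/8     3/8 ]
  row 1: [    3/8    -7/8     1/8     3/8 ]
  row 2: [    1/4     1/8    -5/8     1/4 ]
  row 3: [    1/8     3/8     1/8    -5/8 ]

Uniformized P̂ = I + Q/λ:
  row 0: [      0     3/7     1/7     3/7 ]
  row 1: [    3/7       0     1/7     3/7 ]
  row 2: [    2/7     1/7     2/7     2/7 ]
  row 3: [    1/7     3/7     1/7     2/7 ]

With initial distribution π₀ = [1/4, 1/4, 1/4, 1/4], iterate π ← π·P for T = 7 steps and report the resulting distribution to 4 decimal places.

π = [0.2126, 0.2666, 0.1667, 0.3542]

t=0: π = [0.2500, 0.2500, 0.2500, 0.2500]
t=1: π = [0.2143, 0.2500, 0.1786, 0.3571]
t=2: π = [0.2092, 0.2704, 0.1684, 0.3520]
t=3: π = [0.2143, 0.2646, 0.1669, 0.3542]
t=4: π = [0.2117, 0.2675, 0.1667, 0.3541]
t=5: π = [0.2129, 0.2663, 0.1667, 0.3542]
t=6: π = [0.2123, 0.2668, 0.1667, 0.3542]
t=7: π = [0.2126, 0.2666, 0.1667, 0.3542]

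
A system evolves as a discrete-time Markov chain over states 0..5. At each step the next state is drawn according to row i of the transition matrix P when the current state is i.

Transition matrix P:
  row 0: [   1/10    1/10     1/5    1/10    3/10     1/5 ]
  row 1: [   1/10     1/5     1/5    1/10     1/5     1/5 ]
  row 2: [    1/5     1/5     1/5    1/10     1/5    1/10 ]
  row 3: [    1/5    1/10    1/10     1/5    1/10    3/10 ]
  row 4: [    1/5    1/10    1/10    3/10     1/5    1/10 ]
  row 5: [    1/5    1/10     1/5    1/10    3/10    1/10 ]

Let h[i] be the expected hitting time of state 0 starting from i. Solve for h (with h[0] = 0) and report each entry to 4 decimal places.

First-step conditioning: h[0] = 0; for i ≠ 0, h[i] = 1 + Σ_k P[i][k]·h[k].
  h[1] = 1 + 1/5·h[1] + 1/5·h[2] + 1/10·h[3] + 1/5·h[4] + 1/5·h[5]
  h[2] = 1 + 1/5·h[1] + 1/5·h[2] + 1/10·h[3] + 1/5·h[4] + 1/10·h[5]
  h[3] = 1 + 1/10·h[1] + 1/10·h[2] + 1/5·h[3] + 1/10·h[4] + 3/10·h[5]
  h[4] = 1 + 1/10·h[1] + 1/10·h[2] + 3/10·h[3] + 1/5·h[4] + 1/10·h[5]
  h[5] = 1 + 1/10·h[1] + 1/5·h[2] + 1/10·h[3] + 3/10·h[4] + 1/10·h[5]
Solving the 5×5 linear system over states ≠ 0 gives exactly h = [0, 101790/17137, 92630/17137, 91510/17137, 91490/17137, 91600/17137] (h[0] = 0 is the target).

h = [0.0000, 5.9398, 5.4053, 5.3399, 5.3387, 5.3452]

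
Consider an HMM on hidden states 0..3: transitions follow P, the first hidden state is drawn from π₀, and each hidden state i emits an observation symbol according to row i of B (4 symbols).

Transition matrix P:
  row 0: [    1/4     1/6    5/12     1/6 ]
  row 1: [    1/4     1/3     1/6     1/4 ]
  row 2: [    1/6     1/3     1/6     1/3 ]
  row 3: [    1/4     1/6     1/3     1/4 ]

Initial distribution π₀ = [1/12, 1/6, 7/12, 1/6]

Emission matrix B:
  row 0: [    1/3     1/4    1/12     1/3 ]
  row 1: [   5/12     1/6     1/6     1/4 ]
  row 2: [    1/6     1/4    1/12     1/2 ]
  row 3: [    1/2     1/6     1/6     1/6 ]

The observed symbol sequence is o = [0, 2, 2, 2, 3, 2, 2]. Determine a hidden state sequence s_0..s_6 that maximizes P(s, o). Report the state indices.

path = [2, 1, 1, 3, 2, 1, 1]

t=0: δ = [2.778e-02, 6.944e-02, 9.722e-02, 8.333e-02]  (obs o_0=0)
t=1: δ = [1.736e-03, 5.401e-03, 2.315e-03, 5.401e-03]  ψ = [3, 2, 3, 2]  (obs o_1=2)
t=2: δ = [1.125e-04, 3.001e-04, 1.500e-04, 2.251e-04]  ψ = [1, 1, 3, 1]  (obs o_2=2)
t=3: δ = [6.251e-06, 1.667e-05, 6.251e-06, 1.250e-05]  ψ = [1, 1, 3, 1]  (obs o_3=2)
t=4: δ = [1.389e-06, 1.389e-06, 2.084e-06, 6.946e-07]  ψ = [1, 1, 3, 1]  (obs o_4=3)
t=5: δ = [2.894e-08, 1.158e-07, 4.824e-08, 1.158e-07]  ψ = [0, 2, 0, 2]  (obs o_5=2)
t=6: δ = [2.412e-09, 6.432e-09, 3.216e-09, 4.824e-09]  ψ = [1, 1, 3, 1]  (obs o_6=2)
backtrack: best end state = 1; path = [2, 1, 1, 3, 2, 1, 1]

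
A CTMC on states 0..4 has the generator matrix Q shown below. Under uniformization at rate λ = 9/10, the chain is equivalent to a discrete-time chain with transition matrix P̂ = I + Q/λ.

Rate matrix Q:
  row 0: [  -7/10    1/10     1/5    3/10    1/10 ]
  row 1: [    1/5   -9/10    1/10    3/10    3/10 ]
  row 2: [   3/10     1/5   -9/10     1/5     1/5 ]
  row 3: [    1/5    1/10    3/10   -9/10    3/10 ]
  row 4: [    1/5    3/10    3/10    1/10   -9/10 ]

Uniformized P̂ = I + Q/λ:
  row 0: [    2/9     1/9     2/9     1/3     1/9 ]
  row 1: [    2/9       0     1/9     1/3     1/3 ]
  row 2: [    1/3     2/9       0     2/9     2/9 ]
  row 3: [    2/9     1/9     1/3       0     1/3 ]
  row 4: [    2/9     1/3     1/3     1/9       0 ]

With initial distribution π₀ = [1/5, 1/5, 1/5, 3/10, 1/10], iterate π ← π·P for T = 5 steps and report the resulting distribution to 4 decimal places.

t=0: π = [0.2000, 0.2000, 0.2000, 0.3000, 0.1000]
t=1: π = [0.2444, 0.1333, 0.2000, 0.1889, 0.2333]
t=2: π = [0.2444, 0.1704, 0.2099, 0.1963, 0.1790]
t=3: π = [0.2455, 0.1553, 0.1984, 0.2048, 0.1960]
t=4: π = [0.2443, 0.1595, 0.2054, 0.1995, 0.1914]
t=5: π = [0.2450, 0.1587, 0.2023, 0.2015, 0.1924]

π = [0.2450, 0.1587, 0.2023, 0.2015, 0.1924]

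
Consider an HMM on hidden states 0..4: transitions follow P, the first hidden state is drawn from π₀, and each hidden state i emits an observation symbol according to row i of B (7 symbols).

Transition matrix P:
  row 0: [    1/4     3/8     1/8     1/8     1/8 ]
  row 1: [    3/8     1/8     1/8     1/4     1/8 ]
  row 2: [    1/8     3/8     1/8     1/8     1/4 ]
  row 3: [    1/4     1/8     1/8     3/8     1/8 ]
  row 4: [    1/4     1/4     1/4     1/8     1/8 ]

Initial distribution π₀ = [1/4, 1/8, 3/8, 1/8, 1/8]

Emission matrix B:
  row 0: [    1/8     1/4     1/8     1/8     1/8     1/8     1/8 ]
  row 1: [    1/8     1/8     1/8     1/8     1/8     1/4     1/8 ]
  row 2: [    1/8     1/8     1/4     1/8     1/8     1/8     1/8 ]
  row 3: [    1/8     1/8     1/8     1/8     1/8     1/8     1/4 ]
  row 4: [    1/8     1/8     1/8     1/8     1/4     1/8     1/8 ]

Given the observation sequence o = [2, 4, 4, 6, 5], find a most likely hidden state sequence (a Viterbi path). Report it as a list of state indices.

path = [2, 4, 1, 0, 1]

t=0: δ = [3.125e-02, 1.562e-02, 9.375e-02, 1.562e-02, 1.562e-02]  (obs o_0=2)
t=1: δ = [1.465e-03, 4.395e-03, 1.465e-03, 1.465e-03, 5.859e-03]  ψ = [2, 2, 2, 2, 2]  (obs o_1=4)
t=2: δ = [2.060e-04, 1.831e-04, 1.831e-04, 1.373e-04, 1.831e-04]  ψ = [1, 4, 4, 1, 4]  (obs o_2=4)
t=3: δ = [8.583e-06, 9.656e-06, 5.722e-06, 1.287e-05, 5.722e-06]  ψ = [1, 0, 4, 3, 2]  (obs o_3=6)
t=4: δ = [4.526e-07, 8.047e-07, 2.012e-07, 6.035e-07, 2.012e-07]  ψ = [1, 0, 3, 3, 3]  (obs o_4=5)
backtrack: best end state = 1; path = [2, 4, 1, 0, 1]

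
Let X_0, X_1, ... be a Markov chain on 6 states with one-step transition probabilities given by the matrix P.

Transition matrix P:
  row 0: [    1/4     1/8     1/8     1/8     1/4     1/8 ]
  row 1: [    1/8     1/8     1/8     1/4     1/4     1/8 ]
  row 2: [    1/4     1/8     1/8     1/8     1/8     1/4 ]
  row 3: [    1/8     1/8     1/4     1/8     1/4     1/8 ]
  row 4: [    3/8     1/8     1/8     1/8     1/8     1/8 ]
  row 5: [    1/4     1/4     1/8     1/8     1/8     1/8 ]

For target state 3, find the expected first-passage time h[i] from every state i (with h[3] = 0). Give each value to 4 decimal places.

First-step conditioning: h[3] = 0; for i ≠ 3, h[i] = 1 + Σ_k P[i][k]·h[k].
  h[0] = 1 + 1/4·h[0] + 1/8·h[1] + 1/8·h[2] + 1/4·h[4] + 1/8·h[5]
  h[1] = 1 + 1/8·h[0] + 1/8·h[1] + 1/8·h[2] + 1/4·h[4] + 1/8·h[5]
  h[2] = 1 + 1/4·h[0] + 1/8·h[1] + 1/8·h[2] + 1/8·h[4] + 1/4·h[5]
  h[4] = 1 + 3/8·h[0] + 1/8·h[1] + 1/8·h[2] + 1/8·h[4] + 1/8·h[5]
  h[5] = 1 + 1/4·h[0] + 1/4·h[1] + 1/8·h[2] + 1/8·h[4] + 1/8·h[5]
Solving the 5×5 linear system over states ≠ 3 gives exactly h = [4096/585, 3584/585, 4088/585, 0, 4096/585, 448/65] (h[3] = 0 is the target).

h = [7.0017, 6.1265, 6.9880, 0.0000, 7.0017, 6.8923]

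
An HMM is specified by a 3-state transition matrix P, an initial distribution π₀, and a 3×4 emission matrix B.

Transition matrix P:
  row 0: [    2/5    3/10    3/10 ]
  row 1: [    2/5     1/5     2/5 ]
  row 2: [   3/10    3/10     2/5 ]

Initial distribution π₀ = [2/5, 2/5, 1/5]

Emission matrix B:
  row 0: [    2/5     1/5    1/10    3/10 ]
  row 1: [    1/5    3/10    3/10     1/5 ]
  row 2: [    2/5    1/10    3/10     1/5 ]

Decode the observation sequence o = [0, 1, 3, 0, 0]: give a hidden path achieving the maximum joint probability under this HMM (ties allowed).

t=0: δ = [1.600e-01, 8.000e-02, 8.000e-02]  (obs o_0=0)
t=1: δ = [1.280e-02, 1.440e-02, 4.800e-03]  ψ = [0, 0, 0]  (obs o_1=1)
t=2: δ = [1.728e-03, 7.680e-04, 1.152e-03]  ψ = [1, 0, 1]  (obs o_2=3)
t=3: δ = [2.765e-04, 1.037e-04, 2.074e-04]  ψ = [0, 0, 0]  (obs o_3=0)
t=4: δ = [4.424e-05, 1.659e-05, 3.318e-05]  ψ = [0, 0, 0]  (obs o_4=0)
backtrack: best end state = 0; path = [0, 1, 0, 0, 0]

path = [0, 1, 0, 0, 0]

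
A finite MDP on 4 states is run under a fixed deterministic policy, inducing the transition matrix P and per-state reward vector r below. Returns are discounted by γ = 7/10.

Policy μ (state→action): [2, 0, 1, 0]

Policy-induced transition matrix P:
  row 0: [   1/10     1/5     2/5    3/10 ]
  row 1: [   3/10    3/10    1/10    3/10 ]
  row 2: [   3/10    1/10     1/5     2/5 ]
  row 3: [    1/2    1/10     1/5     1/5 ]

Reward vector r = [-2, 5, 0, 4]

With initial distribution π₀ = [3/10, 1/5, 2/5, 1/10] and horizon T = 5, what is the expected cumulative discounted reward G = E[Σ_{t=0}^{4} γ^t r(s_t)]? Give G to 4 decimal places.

t=0: π = [0.3000, 0.2000, 0.4000, 0.1000], E[r] = 0.8000, γ^t·E[r] = 0.800000, running G = 0.800000
t=1: π = [0.2600, 0.1700, 0.2400, 0.3300], E[r] = 1.6500, γ^t·E[r] = 1.155000, running G = 1.955000
t=2: π = [0.3140, 0.1600, 0.2350, 0.2910], E[r] = 1.3360, γ^t·E[r] = 0.654640, running G = 2.609640
t=3: π = [0.2954, 0.1634, 0.2468, 0.2944], E[r] = 1.4038, γ^t·E[r] = 0.481503, running G = 3.091143
t=4: π = [0.2998, 0.1622, 0.2427, 0.2952], E[r] = 1.3925, γ^t·E[r] = 0.334330, running G = 3.425473

G = 3.4255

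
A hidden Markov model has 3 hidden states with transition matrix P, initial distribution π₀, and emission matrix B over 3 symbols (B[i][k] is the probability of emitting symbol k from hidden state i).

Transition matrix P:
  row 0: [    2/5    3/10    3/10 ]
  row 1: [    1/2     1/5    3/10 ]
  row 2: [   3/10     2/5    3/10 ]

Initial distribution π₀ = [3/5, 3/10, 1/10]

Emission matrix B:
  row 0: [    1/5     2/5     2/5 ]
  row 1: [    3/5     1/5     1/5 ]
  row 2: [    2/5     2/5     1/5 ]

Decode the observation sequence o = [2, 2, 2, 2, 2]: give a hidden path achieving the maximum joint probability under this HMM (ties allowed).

t=0: δ = [2.400e-01, 6.000e-02, 2.000e-02]  (obs o_0=2)
t=1: δ = [3.840e-02, 1.440e-02, 1.440e-02]  ψ = [0, 0, 0]  (obs o_1=2)
t=2: δ = [6.144e-03, 2.304e-03, 2.304e-03]  ψ = [0, 0, 0]  (obs o_2=2)
t=3: δ = [9.830e-04, 3.686e-04, 3.686e-04]  ψ = [0, 0, 0]  (obs o_3=2)
t=4: δ = [1.573e-04, 5.898e-05, 5.898e-05]  ψ = [0, 0, 0]  (obs o_4=2)
backtrack: best end state = 0; path = [0, 0, 0, 0, 0]

path = [0, 0, 0, 0, 0]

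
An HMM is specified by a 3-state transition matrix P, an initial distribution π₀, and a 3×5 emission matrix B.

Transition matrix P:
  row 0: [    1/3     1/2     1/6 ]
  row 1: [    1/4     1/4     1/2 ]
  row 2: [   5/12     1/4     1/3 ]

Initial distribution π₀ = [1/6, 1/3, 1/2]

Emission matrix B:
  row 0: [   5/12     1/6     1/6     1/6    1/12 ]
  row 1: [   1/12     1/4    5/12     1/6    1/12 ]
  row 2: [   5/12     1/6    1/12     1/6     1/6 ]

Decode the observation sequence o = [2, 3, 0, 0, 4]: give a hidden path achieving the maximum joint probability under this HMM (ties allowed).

path = [1, 2, 2, 2, 2]

t=0: δ = [2.778e-02, 1.389e-01, 4.167e-02]  (obs o_0=2)
t=1: δ = [5.787e-03, 5.787e-03, 1.157e-02]  ψ = [1, 1, 1]  (obs o_1=3)
t=2: δ = [2.009e-03, 2.411e-04, 1.608e-03]  ψ = [2, 0, 2]  (obs o_2=0)
t=3: δ = [2.791e-04, 8.372e-05, 2.233e-04]  ψ = [0, 0, 2]  (obs o_3=0)
t=4: δ = [7.752e-06, 1.163e-05, 1.240e-05]  ψ = [0, 0, 2]  (obs o_4=4)
backtrack: best end state = 2; path = [1, 2, 2, 2, 2]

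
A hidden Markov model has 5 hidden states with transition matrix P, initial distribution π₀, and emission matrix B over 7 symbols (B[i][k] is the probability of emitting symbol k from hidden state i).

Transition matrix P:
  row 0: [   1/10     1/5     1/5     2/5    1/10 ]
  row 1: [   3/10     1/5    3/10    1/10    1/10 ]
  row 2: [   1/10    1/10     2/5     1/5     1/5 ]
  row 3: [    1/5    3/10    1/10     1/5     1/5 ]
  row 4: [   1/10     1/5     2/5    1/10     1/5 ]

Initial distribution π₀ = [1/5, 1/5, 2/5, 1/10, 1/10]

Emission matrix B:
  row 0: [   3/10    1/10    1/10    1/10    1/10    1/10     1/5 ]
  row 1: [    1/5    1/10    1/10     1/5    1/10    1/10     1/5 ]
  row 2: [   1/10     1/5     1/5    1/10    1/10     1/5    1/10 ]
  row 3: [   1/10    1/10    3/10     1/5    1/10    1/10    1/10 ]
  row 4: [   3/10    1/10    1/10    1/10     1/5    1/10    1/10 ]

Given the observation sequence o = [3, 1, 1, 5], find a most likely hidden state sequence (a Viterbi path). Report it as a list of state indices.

path = [2, 2, 2, 2]

t=0: δ = [2.000e-02, 4.000e-02, 4.000e-02, 2.000e-02, 1.000e-02]  (obs o_0=3)
t=1: δ = [1.200e-03, 8.000e-04, 3.200e-03, 8.000e-04, 8.000e-04]  ψ = [1, 1, 2, 0, 2]  (obs o_1=1)
t=2: δ = [3.200e-05, 3.200e-05, 2.560e-04, 6.400e-05, 6.400e-05]  ψ = [2, 2, 2, 2, 2]  (obs o_2=1)
t=3: δ = [2.560e-06, 2.560e-06, 2.048e-05, 5.120e-06, 5.120e-06]  ψ = [2, 2, 2, 2, 2]  (obs o_3=5)
backtrack: best end state = 2; path = [2, 2, 2, 2]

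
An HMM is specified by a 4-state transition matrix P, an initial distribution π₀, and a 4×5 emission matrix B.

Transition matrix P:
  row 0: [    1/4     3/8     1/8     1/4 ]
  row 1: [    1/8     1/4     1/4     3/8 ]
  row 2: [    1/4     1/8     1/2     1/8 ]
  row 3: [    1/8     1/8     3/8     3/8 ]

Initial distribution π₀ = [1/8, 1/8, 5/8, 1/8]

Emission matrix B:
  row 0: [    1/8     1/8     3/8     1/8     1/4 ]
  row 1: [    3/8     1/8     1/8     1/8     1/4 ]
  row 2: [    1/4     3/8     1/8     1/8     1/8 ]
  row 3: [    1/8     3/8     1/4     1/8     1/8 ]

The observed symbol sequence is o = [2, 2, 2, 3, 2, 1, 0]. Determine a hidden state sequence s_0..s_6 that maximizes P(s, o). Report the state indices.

t=0: δ = [4.688e-02, 1.562e-02, 7.812e-02, 3.125e-02]  (obs o_0=2)
t=1: δ = [7.324e-03, 2.197e-03, 4.883e-03, 2.930e-03]  ψ = [2, 0, 2, 0]  (obs o_1=2)
t=2: δ = [6.866e-04, 3.433e-04, 3.052e-04, 4.578e-04]  ψ = [0, 0, 2, 0]  (obs o_2=2)
t=3: δ = [2.146e-05, 3.219e-05, 2.146e-05, 2.146e-05]  ψ = [0, 0, 3, 0]  (obs o_3=3)
t=4: δ = [2.012e-06, 1.006e-06, 1.341e-06, 3.017e-06]  ψ = [0, 0, 2, 1]  (obs o_4=2)
t=5: δ = [6.286e-08, 9.430e-08, 4.243e-07, 4.243e-07]  ψ = [0, 0, 3, 3]  (obs o_5=1)
t=6: δ = [1.326e-08, 1.989e-08, 5.304e-08, 1.989e-08]  ψ = [2, 2, 2, 3]  (obs o_6=0)
backtrack: best end state = 2; path = [2, 0, 0, 1, 3, 2, 2]

path = [2, 0, 0, 1, 3, 2, 2]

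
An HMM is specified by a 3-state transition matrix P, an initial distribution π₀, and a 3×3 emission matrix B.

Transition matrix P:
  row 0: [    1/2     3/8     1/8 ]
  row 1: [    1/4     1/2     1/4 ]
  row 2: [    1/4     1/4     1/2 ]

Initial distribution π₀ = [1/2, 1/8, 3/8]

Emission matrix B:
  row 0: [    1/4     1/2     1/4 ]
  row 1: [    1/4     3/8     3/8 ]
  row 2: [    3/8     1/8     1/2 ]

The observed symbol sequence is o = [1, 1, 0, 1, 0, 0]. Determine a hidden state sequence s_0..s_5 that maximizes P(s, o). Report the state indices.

t=0: δ = [2.500e-01, 4.688e-02, 4.688e-02]  (obs o_0=1)
t=1: δ = [6.250e-02, 3.516e-02, 3.906e-03]  ψ = [0, 0, 0]  (obs o_1=1)
t=2: δ = [7.812e-03, 5.859e-03, 3.296e-03]  ψ = [0, 0, 1]  (obs o_2=0)
t=3: δ = [1.953e-03, 1.099e-03, 2.060e-04]  ψ = [0, 0, 2]  (obs o_3=1)
t=4: δ = [2.441e-04, 1.831e-04, 1.030e-04]  ψ = [0, 0, 1]  (obs o_4=0)
t=5: δ = [3.052e-05, 2.289e-05, 1.931e-05]  ψ = [0, 0, 2]  (obs o_5=0)
backtrack: best end state = 0; path = [0, 0, 0, 0, 0, 0]

path = [0, 0, 0, 0, 0, 0]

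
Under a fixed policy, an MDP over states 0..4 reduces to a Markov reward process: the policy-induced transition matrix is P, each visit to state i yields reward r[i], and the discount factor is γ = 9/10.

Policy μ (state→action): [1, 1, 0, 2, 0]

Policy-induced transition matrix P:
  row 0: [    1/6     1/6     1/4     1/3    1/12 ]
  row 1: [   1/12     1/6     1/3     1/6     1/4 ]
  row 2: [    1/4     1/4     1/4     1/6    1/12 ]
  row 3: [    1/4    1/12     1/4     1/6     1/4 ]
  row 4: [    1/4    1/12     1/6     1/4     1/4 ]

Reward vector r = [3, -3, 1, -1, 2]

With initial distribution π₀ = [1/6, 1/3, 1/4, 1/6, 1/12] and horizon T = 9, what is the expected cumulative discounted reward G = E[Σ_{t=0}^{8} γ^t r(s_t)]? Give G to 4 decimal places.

G = 2.4421

t=0: π = [0.1667, 0.3333, 0.2500, 0.1667, 0.0833], E[r] = -0.2500, γ^t·E[r] = -0.250000, running G = -0.250000
t=1: π = [0.1806, 0.1667, 0.2708, 0.2014, 0.1806], E[r] = 0.4722, γ^t·E[r] = 0.425000, running G = 0.175000
t=2: π = [0.2072, 0.1574, 0.2488, 0.2118, 0.1748], E[r] = 0.5359, γ^t·E[r] = 0.434063, running G = 0.609063
t=3: π = [0.2065, 0.1552, 0.2486, 0.2158, 0.1740], E[r] = 0.5347, γ^t·E[r] = 0.389813, running G = 0.998875
t=4: π = [0.2069, 0.1549, 0.2484, 0.2156, 0.1742], E[r] = 0.5372, γ^t·E[r] = 0.352487, running G = 1.351362
t=5: π = [0.2069, 0.1549, 0.2484, 0.2157, 0.1741], E[r] = 0.5371, γ^t·E[r] = 0.317144, running G = 1.668506
t=6: π = [0.2069, 0.1549, 0.2484, 0.2157, 0.1741], E[r] = 0.5371, γ^t·E[r] = 0.285447, running G = 1.953954
t=7: π = [0.2069, 0.1549, 0.2484, 0.2157, 0.1741], E[r] = 0.5371, γ^t·E[r] = 0.256903, running G = 2.210856
t=8: π = [0.2069, 0.1549, 0.2484, 0.2157, 0.1741], E[r] = 0.5371, γ^t·E[r] = 0.231212, running G = 2.442068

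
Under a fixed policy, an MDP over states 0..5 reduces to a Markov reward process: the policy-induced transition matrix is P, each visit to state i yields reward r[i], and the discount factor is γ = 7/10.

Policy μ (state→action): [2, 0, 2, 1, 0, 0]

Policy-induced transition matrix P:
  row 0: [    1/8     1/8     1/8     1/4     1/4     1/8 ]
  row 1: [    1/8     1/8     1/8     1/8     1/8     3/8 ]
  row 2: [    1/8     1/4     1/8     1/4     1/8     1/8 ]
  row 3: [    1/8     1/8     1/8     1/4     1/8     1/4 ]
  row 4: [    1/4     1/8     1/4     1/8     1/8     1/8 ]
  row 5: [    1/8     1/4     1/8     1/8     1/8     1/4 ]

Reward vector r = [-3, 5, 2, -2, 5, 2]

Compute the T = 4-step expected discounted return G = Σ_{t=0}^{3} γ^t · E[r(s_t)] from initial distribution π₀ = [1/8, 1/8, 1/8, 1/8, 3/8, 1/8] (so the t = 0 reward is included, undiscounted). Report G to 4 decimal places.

t=0: π = [0.1250, 0.1250, 0.1250, 0.1250, 0.3750, 0.1250], E[r] = 2.3750, γ^t·E[r] = 2.375000, running G = 2.375000
t=1: π = [0.1719, 0.1563, 0.1719, 0.1719, 0.1406, 0.1875], E[r] = 1.3438, γ^t·E[r] = 0.940625, running G = 3.315625
t=2: π = [0.1426, 0.1699, 0.1426, 0.1895, 0.1465, 0.2090], E[r] = 1.4785, γ^t·E[r] = 0.724473, running G = 4.040098
t=3: π = [0.1433, 0.1689, 0.1433, 0.1843, 0.1428, 0.2173], E[r] = 1.4814, γ^t·E[r] = 0.508136, running G = 4.548233

G = 4.5482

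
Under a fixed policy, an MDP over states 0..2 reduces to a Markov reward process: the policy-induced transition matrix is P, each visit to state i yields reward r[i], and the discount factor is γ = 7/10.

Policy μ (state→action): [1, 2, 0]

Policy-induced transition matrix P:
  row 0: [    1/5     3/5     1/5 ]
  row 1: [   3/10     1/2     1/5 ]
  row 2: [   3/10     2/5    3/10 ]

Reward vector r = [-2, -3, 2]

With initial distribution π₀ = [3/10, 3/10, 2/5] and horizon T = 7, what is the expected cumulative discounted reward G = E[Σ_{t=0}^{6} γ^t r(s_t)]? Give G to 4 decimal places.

t=0: π = [0.3000, 0.3000, 0.4000], E[r] = -0.7000, γ^t·E[r] = -0.700000, running G = -0.700000
t=1: π = [0.2700, 0.4900, 0.2400], E[r] = -1.5300, γ^t·E[r] = -1.071000, running G = -1.771000
t=2: π = [0.2730, 0.5030, 0.2240], E[r] = -1.6070, γ^t·E[r] = -0.787430, running G = -2.558430
t=3: π = [0.2727, 0.5049, 0.2224], E[r] = -1.6153, γ^t·E[r] = -0.554048, running G = -3.112478
t=4: π = [0.2727, 0.5050, 0.2222], E[r] = -1.6161, γ^t·E[r] = -0.388018, running G = -3.500496
t=5: π = [0.2727, 0.5050, 0.2222], E[r] = -1.6162, γ^t·E[r] = -0.271627, running G = -3.772123
t=6: π = [0.2727, 0.5051, 0.2222], E[r] = -1.6162, γ^t·E[r] = -0.190140, running G = -3.962263

G = -3.9623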